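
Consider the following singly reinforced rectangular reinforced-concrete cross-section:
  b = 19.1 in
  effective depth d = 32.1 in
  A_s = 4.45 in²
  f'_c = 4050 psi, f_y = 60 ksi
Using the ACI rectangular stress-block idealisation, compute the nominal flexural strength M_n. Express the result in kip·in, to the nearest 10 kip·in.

M_n ≈ 8030 kip·in

T = A_s f_y = 4.45 × 60 = 267 kips.
a = T/(0.85 f'_c b) = 267/(0.85 × 4.05 × 19.1) = 4.061 in.
M_n = T(d − a/2) = 267 × (32.1 − 2.0305) = 8028.6 kip·in.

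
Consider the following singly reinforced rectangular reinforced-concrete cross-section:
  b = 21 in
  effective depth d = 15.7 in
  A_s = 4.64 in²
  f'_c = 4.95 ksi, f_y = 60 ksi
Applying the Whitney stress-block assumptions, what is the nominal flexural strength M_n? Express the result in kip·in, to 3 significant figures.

M_n ≈ 3930 kip·in

T = A_s f_y = 4.64 × 60 = 278.4 kips.
a = T/(0.85 f'_c b) = 278.4/(0.85 × 4.95 × 21) = 3.151 in.
M_n = T(d − a/2) = 278.4 × (15.7 − 1.5755) = 3932.3 kip·in.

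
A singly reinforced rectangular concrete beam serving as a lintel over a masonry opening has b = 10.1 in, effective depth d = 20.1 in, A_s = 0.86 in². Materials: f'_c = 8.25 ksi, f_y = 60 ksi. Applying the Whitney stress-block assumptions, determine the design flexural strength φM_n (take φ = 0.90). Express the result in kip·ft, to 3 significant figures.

T = A_s f_y = 0.86 × 60 = 51.6 kips.
a = T/(0.85 f'_c b) = 51.6/(0.85 × 8.25 × 10.1) = 0.729 in.
M_n = T(d − a/2) = 51.6 × (20.1 − 0.3645) = 1018.4 kip·in = 1018.4/12 = 84.87 kip·ft.
φM_n = 0.90 × 84.87 = 76.38 kip·ft.

φM_n ≈ 76.4 kip·ft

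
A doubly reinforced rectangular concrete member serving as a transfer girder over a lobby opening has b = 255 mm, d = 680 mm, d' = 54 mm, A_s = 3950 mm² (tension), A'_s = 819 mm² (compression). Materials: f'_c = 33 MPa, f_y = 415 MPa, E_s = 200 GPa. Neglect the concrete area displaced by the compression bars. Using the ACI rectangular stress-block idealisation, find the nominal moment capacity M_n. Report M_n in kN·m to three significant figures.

Assume both tension and compression steel yield.
Net tension couple steel: A_s − A'_s = 3131 mm².
a = (A_s − A'_s) f_y / (0.85 f'_c b) = 1299365/(0.85 × 33 × 255) = 181.66 mm.
c = a/β₁ = 181.66/0.814 = 223.17 mm; ε'_s = 0.003(c − d')/c = 0.0023 ≥ f_y/E_s = 0.0021, so compression steel does yield.
M_n = (A_s − A'_s) f_y (d − a/2) + A'_s f_y (d − d') = [1299365 × (680 − 90.83) + 339885 × (680 − 54)] × 10⁻⁶ = 765.55 + 212.77 = 978.32 kN·m.

M_n ≈ 978 kN·m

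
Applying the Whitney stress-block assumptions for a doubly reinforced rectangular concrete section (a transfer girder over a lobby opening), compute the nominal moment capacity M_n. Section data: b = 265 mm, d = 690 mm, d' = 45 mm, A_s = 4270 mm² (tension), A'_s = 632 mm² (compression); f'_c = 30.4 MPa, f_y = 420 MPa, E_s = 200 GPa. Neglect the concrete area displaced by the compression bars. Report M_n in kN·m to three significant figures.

Assume both tension and compression steel yield.
Net tension couple steel: A_s − A'_s = 3638 mm².
a = (A_s − A'_s) f_y / (0.85 f'_c b) = 1527960/(0.85 × 30.4 × 265) = 223.14 mm.
c = a/β₁ = 223.14/0.833 = 267.88 mm; ε'_s = 0.003(c − d')/c = 0.0025 ≥ f_y/E_s = 0.0021, so compression steel does yield.
M_n = (A_s − A'_s) f_y (d − a/2) + A'_s f_y (d − d') = [1527960 × (690 − 111.57) + 265440 × (690 − 45)] × 10⁻⁶ = 883.82 + 171.21 = 1055.03 kN·m.

M_n ≈ 1060 kN·m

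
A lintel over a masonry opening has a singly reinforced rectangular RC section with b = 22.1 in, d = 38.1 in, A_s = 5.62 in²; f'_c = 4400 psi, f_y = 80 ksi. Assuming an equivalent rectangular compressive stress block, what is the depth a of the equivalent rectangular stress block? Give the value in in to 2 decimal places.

T = A_s f_y = 5.62 × 80 = 449.6 kips.
a = T/(0.85 f'_c b) = 449.6/(0.85 × 4.4 × 22.1) = 5.44 in.

a ≈ 5.44 in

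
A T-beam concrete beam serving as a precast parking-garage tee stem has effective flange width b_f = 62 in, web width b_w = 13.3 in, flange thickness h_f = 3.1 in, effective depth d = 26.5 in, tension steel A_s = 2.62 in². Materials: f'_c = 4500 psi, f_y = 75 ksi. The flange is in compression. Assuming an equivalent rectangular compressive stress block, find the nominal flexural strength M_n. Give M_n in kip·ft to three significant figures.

M_n ≈ 427 kip·ft

Tension: T = A_s f_y = 2.62 × 75 = 196.5 kips.
Try a within the flange: a = T/(0.85 f'_c b_f) = 196.5/(0.85 × 4.5 × 62) = 0.829 in.
Since a = 0.829 ≤ h_f = 3.1 in, the stress block lies entirely in the flange; analyse as a rectangular beam of width b_f.
M_n = T(d − a/2) = 196.5 × (26.5 − 0.4145) = 5125.8 kip·in.
M_n = 5125.8/12 = 427.15 kip·ft.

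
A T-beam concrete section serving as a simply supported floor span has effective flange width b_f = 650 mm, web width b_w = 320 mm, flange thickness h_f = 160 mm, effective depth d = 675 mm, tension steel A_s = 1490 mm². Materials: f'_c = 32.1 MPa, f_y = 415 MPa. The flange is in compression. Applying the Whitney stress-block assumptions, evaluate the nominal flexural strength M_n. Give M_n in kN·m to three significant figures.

Tension: T = A_s f_y = 1490 × 415 = 618350 N.
Try a within the flange: a = T/(0.85 f'_c b_f) = 618350/(0.85 × 32.1 × 650) = 34.87 mm.
Since a = 34.87 ≤ h_f = 160 mm, the stress block lies entirely in the flange; analyse as a rectangular beam of width b_f.
M_n = T(d − a/2) = 618350 × (675 − 17.435) = 406.61 × 10⁶ N·mm.
M_n = 406.61 kN·m.

M_n ≈ 407 kN·m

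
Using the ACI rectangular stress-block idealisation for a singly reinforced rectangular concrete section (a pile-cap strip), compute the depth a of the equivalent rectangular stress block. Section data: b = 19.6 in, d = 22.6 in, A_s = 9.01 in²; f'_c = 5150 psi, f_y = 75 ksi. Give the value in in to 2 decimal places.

T = A_s f_y = 9.01 × 75 = 675.75 kips.
a = T/(0.85 f'_c b) = 675.75/(0.85 × 5.15 × 19.6) = 7.88 in.

a ≈ 7.88 in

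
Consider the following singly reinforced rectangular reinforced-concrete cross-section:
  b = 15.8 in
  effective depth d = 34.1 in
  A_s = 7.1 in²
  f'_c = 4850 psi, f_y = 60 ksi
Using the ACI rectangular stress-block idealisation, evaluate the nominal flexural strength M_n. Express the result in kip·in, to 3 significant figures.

M_n ≈ 13100 kip·in

T = A_s f_y = 7.1 × 60 = 426 kips.
a = T/(0.85 f'_c b) = 426/(0.85 × 4.85 × 15.8) = 6.540 in.
M_n = T(d − a/2) = 426 × (34.1 − 3.27) = 13133.6 kip·in.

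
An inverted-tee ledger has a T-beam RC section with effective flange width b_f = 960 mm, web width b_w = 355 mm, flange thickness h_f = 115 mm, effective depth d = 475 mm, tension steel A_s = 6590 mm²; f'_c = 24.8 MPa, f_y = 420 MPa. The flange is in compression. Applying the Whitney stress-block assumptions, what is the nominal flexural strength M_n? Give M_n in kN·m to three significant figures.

Tension: T = A_s f_y = 6590 × 420 = 2767800 N.
Try a within the flange: a = T/(0.85 f'_c b_f) = 2767800/(0.85 × 24.8 × 960) = 136.77 mm.
a = 136.77 > h_f = 115 mm: the block extends into the web. Split into flange-overhang and web parts.
C_f = 0.85 f'_c (b_f − b_w) h_f = 0.85 × 24.8 × (960 − 355) × 115 = 1466641 N.
Remaining web compression depth: a_w = (T − C_f)/(0.85 f'_c b_w) = (2767800 − 1466641)/(0.85 × 24.8 × 355) = 173.87 mm.
M_n = C_f(d − h_f/2) + (T − C_f)(d − a_w/2) = 1466641 × (475 − 57.5) + 1301159 × (475 − 86.935) = 612.32 + 504.93 = 1117.25 × 10⁶ N·mm.
M_n = 1117.25 kN·m.

M_n ≈ 1120 kN·m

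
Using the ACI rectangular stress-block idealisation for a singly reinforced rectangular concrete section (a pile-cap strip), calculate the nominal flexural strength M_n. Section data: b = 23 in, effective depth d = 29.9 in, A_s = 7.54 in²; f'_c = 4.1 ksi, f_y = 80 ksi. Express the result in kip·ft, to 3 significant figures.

T = A_s f_y = 7.54 × 80 = 603.2 kips.
a = T/(0.85 f'_c b) = 603.2/(0.85 × 4.1 × 23) = 7.525 in.
M_n = T(d − a/2) = 603.2 × (29.9 − 3.7625) = 15766.1 kip·in = 15766.1/12 = 1313.84 kip·ft.

M_n ≈ 1310 kip·ft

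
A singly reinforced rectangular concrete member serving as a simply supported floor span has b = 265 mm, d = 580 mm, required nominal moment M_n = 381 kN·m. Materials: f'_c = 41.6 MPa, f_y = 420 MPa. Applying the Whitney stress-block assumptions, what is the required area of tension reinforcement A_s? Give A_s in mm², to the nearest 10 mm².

A_s ≈ 1670 mm²

With M_n = 0.85 f'_c a b (d − a/2), solve the quadratic for a:
a = d − √(d² − 2M_n/(0.85 f'_c b)) = 580 − √(580² − 2 × 381×10⁶/(0.85 × 41.6 × 265)) = 74.95 mm.
A_s = 0.85 f'_c a b / f_y = 0.85 × 41.6 × 74.95 × 265 / 420 = 1672.2 mm².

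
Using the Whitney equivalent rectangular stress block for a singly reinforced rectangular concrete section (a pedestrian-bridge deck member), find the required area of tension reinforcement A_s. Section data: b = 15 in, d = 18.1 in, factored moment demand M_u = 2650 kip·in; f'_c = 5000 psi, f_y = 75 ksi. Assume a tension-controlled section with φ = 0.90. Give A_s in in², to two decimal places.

M_n = M_u/φ = 2650/0.90 = 2944.44 kip·in.
From M_n = 0.85 f'_c a b (d − a/2):
a = d − √(d² − 2M_n/(0.85 f'_c b)) = 18.1 − √(18.1² − 2 × 2944.44/(0.85 × 5 × 15)) = 2.763 in.
A_s = 0.85 f'_c a b / f_y = 0.85 × 5 × 2.763 × 15 / 75 = 2.349 in².

A_s ≈ 2.35 in²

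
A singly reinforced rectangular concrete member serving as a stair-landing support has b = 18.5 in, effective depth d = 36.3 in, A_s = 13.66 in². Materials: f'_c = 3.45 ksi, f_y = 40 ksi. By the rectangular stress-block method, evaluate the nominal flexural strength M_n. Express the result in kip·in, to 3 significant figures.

T = A_s f_y = 13.66 × 40 = 546.4 kips.
a = T/(0.85 f'_c b) = 546.4/(0.85 × 3.45 × 18.5) = 10.072 in.
M_n = T(d − a/2) = 546.4 × (36.3 − 5.036) = 17082.6 kip·in.

M_n ≈ 17100 kip·in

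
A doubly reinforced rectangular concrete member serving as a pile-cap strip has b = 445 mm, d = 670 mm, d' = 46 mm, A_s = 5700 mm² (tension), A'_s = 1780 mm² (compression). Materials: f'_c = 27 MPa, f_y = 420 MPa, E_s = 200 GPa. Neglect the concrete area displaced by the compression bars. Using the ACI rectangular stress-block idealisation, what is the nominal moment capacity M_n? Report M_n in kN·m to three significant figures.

M_n ≈ 1440 kN·m

Assume both tension and compression steel yield.
Net tension couple steel: A_s − A'_s = 3920 mm².
a = (A_s − A'_s) f_y / (0.85 f'_c b) = 1646400/(0.85 × 27 × 445) = 161.21 mm.
c = a/β₁ = 161.21/0.85 = 189.66 mm; ε'_s = 0.003(c − d')/c = 0.0023 ≥ f_y/E_s = 0.0021, so compression steel does yield.
M_n = (A_s − A'_s) f_y (d − a/2) + A'_s f_y (d − d') = [1646400 × (670 − 80.605) + 747600 × (670 − 46)] × 10⁻⁶ = 970.38 + 466.50 = 1436.88 kN·m.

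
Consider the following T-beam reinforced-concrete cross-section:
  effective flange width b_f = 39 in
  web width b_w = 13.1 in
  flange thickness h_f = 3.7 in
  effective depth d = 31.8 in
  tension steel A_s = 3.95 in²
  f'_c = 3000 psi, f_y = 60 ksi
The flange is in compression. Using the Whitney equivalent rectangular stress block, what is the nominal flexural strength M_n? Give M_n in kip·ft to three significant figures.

M_n ≈ 605 kip·ft

Tension: T = A_s f_y = 3.95 × 60 = 237 kips.
Try a within the flange: a = T/(0.85 f'_c b_f) = 237/(0.85 × 3 × 39) = 2.383 in.
Since a = 2.383 ≤ h_f = 3.7 in, the stress block lies entirely in the flange; analyse as a rectangular beam of width b_f.
M_n = T(d − a/2) = 237 × (31.8 − 1.1915) = 7254.2 kip·in.
M_n = 7254.2/12 = 604.52 kip·ft.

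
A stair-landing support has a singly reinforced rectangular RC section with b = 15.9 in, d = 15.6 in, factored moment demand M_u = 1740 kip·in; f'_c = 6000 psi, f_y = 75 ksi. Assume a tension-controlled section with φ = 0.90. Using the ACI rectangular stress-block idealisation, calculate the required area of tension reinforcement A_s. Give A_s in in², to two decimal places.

M_n = M_u/φ = 1740/0.90 = 1933.33 kip·in.
From M_n = 0.85 f'_c a b (d − a/2):
a = d − √(d² − 2M_n/(0.85 f'_c b)) = 15.6 − √(15.6² − 2 × 1933.33/(0.85 × 6 × 15.9)) = 1.612 in.
A_s = 0.85 f'_c a b / f_y = 0.85 × 6 × 1.612 × 15.9 / 75 = 1.743 in².

A_s ≈ 1.74 in²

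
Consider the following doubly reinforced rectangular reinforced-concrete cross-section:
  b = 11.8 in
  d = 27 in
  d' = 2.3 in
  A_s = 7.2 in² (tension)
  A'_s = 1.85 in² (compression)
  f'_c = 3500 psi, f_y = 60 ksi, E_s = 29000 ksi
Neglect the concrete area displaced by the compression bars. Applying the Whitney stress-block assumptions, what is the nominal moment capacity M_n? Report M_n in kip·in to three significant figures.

Assume both steels yield.
a = (A_s − A'_s) f_y/(0.85 f'_c b) = (7.2 − 1.85) × 60/(0.85 × 3.5 × 11.8) = 9.144 in.
c = a/β₁ = 9.144/0.85 = 10.758 in; ε'_s = 0.003(c − d')/c = 0.0024 ≥ ε_y = 0.0021, so the compression steel yields.
M_n = (A_s − A'_s) f_y (d − a/2) + A'_s f_y (d − d') = 321 × (27 − 4.572) + 111 × (27 − 2.3) = 7199.4 + 2741.7 = 9941.1 kip·in.

M_n ≈ 9940 kip·in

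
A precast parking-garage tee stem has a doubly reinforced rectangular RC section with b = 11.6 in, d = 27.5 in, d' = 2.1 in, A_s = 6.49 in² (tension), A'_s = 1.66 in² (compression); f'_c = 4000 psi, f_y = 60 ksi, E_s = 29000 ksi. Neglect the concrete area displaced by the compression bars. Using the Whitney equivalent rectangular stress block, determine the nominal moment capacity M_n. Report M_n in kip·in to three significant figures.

Assume both steels yield.
a = (A_s − A'_s) f_y/(0.85 f'_c b) = (6.49 − 1.66) × 60/(0.85 × 4 × 11.6) = 7.348 in.
c = a/β₁ = 7.348/0.85 = 8.645 in; ε'_s = 0.003(c − d')/c = 0.0023 ≥ ε_y = 0.0021, so the compression steel yields.
M_n = (A_s − A'_s) f_y (d − a/2) + A'_s f_y (d − d') = 289.8 × (27.5 − 3.674) + 99.6 × (27.5 − 2.1) = 6904.8 + 2529.8 = 9434.6 kip·in.

M_n ≈ 9430 kip·in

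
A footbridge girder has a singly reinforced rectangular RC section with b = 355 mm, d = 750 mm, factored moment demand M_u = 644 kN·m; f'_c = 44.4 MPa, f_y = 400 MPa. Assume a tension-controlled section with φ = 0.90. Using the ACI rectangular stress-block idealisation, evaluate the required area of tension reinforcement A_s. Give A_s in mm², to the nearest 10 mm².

M_n = M_u/φ = 644/0.90 = 715.556 kN·m.
With M_n = 0.85 f'_c a b (d − a/2), solve the quadratic for a:
a = d − √(d² − 2M_n/(0.85 f'_c b)) = 750 − √(750² − 2 × 715.556×10⁶/(0.85 × 44.4 × 355)) = 74.96 mm.
A_s = 0.85 f'_c a b / f_y = 0.85 × 44.4 × 74.96 × 355 / 400 = 2510.7 mm².

A_s ≈ 2510 mm²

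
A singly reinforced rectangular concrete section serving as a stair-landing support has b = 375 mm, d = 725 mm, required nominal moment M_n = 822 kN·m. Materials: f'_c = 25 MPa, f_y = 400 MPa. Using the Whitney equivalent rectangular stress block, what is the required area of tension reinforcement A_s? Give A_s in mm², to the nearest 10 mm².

With M_n = 0.85 f'_c a b (d − a/2), solve the quadratic for a:
a = d − √(d² − 2M_n/(0.85 f'_c b)) = 725 − √(725² − 2 × 822×10⁶/(0.85 × 25 × 375)) = 159.92 mm.
A_s = 0.85 f'_c a b / f_y = 0.85 × 25 × 159.92 × 375 / 400 = 3185.9 mm².

A_s ≈ 3190 mm²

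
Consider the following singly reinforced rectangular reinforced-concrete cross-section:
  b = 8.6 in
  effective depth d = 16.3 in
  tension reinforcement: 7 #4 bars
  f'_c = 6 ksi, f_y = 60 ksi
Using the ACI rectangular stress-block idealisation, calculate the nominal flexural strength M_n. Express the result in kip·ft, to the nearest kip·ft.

A_s = 7 × 0.2 = 1.4 in².
T = A_s f_y = 1.4 × 60 = 84 kips.
a = T/(0.85 f'_c b) = 84/(0.85 × 6 × 8.6) = 1.915 in.
M_n = T(d − a/2) = 84 × (16.3 − 0.9575) = 1288.8 kip·in = 1288.8/12 = 107.40 kip·ft.

M_n ≈ 107 kip·ft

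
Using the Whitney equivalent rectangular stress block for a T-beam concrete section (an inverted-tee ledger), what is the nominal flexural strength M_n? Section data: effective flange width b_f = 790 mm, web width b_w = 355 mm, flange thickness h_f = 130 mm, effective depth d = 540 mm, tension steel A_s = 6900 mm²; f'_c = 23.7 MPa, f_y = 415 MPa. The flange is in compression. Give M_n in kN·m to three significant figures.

M_n ≈ 1260 kN·m

Tension: T = A_s f_y = 6900 × 415 = 2863500 N.
Try a within the flange: a = T/(0.85 f'_c b_f) = 2863500/(0.85 × 23.7 × 790) = 179.93 mm.
a = 179.93 > h_f = 130 mm: the block extends into the web. Split into flange-overhang and web parts.
C_f = 0.85 f'_c (b_f − b_w) h_f = 0.85 × 23.7 × (790 − 355) × 130 = 1139200 N.
Remaining web compression depth: a_w = (T − C_f)/(0.85 f'_c b_w) = (2863500 − 1139200)/(0.85 × 23.7 × 355) = 241.11 mm.
M_n = C_f(d − h_f/2) + (T − C_f)(d − a_w/2) = 1139200 × (540 − 65) + 1724300 × (540 − 120.555) = 541.12 + 723.25 = 1264.37 × 10⁶ N·mm.
M_n = 1264.37 kN·m.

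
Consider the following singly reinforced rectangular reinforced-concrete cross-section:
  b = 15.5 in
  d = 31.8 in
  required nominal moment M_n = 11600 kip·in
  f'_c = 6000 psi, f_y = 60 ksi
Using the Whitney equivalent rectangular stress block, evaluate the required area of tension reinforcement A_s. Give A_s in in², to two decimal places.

From M_n = 0.85 f'_c a b (d − a/2):
a = d − √(d² − 2M_n/(0.85 f'_c b)) = 31.8 − √(31.8² − 2 × 11600/(0.85 × 6 × 15.5)) = 5.009 in.
A_s = 0.85 f'_c a b / f_y = 0.85 × 6 × 5.009 × 15.5 / 60 = 6.599 in².

A_s ≈ 6.60 in²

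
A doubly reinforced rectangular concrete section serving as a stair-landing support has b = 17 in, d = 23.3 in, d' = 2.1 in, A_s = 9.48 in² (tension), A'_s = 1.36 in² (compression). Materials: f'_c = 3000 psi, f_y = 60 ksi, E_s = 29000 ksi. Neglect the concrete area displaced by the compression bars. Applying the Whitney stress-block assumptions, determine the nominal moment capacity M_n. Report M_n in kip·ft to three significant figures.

Assume both steels yield.
a = (A_s − A'_s) f_y/(0.85 f'_c b) = (9.48 − 1.36) × 60/(0.85 × 3 × 17) = 11.239 in.
c = a/β₁ = 11.239/0.85 = 13.222 in; ε'_s = 0.003(c − d')/c = 0.0025 ≥ ε_y = 0.0021, so the compression steel yields.
M_n = (A_s − A'_s) f_y (d − a/2) + A'_s f_y (d − d') = 487.2 × (23.3 − 5.6195) + 81.6 × (23.3 − 2.1) = 8613.9 + 1729.9 = 10343.8 kip·in = 10343.8/12 = 861.98 kip·ft.

M_n ≈ 862 kip·ft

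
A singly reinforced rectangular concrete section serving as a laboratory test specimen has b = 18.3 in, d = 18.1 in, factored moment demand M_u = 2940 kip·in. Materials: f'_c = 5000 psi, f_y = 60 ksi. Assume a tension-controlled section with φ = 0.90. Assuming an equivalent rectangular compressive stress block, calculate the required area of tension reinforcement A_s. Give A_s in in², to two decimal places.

A_s ≈ 3.23 in²

M_n = M_u/φ = 2940/0.90 = 3266.67 kip·in.
From M_n = 0.85 f'_c a b (d − a/2):
a = d − √(d² − 2M_n/(0.85 f'_c b)) = 18.1 − √(18.1² − 2 × 3266.67/(0.85 × 5 × 18.3)) = 2.492 in.
A_s = 0.85 f'_c a b / f_y = 0.85 × 5 × 2.492 × 18.3 / 60 = 3.230 in².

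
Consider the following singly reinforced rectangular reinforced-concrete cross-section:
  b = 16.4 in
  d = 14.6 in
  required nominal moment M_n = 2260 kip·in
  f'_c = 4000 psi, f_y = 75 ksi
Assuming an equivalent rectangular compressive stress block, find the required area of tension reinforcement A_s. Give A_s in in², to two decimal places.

From M_n = 0.85 f'_c a b (d − a/2):
a = d − √(d² − 2M_n/(0.85 f'_c b)) = 14.6 − √(14.6² − 2 × 2260/(0.85 × 4 × 16.4)) = 3.107 in.
A_s = 0.85 f'_c a b / f_y = 0.85 × 4 × 3.107 × 16.4 / 75 = 2.310 in².

A_s ≈ 2.31 in²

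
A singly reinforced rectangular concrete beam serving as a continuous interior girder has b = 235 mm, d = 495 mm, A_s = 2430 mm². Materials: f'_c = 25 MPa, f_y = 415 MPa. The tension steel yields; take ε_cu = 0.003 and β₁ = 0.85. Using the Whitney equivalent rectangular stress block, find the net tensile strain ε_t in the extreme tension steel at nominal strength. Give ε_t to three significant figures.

ε_t ≈ 0.00325

a = A_s f_y/(0.85 f'_c b) = 201.94 mm.
β₁ = 0.85, so c = a/β₁ = 201.94/0.85 = 237.58 mm.
From the linear strain diagram with ε_cu = 0.003: ε_t = 0.003 (d − c)/c = 0.003 × (495 − 237.58)/237.58 = 0.00325.
ε_t < 0.004 — the section is over-reinforced for flexure under ACI limits.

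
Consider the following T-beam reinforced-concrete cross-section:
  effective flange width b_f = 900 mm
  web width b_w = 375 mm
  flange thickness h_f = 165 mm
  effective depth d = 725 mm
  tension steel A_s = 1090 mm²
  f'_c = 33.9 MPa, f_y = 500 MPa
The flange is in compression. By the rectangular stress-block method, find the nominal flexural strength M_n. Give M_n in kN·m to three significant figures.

Tension: T = A_s f_y = 1090 × 500 = 545000 N.
Try a within the flange: a = T/(0.85 f'_c b_f) = 545000/(0.85 × 33.9 × 900) = 21.02 mm.
Since a = 21.02 ≤ h_f = 165 mm, the stress block lies entirely in the flange; analyse as a rectangular beam of width b_f.
M_n = T(d − a/2) = 545000 × (725 − 10.51) = 389.40 × 10⁶ N·mm.
M_n = 389.40 kN·m.

M_n ≈ 389 kN·m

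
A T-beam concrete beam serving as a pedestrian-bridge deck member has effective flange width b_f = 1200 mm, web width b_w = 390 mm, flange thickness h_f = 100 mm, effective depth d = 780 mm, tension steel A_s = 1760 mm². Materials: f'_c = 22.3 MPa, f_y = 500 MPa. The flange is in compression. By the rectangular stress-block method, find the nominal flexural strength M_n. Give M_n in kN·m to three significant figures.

Tension: T = A_s f_y = 1760 × 500 = 880000 N.
Try a within the flange: a = T/(0.85 f'_c b_f) = 880000/(0.85 × 22.3 × 1200) = 38.69 mm.
Since a = 38.69 ≤ h_f = 100 mm, the stress block lies entirely in the flange; analyse as a rectangular beam of width b_f.
M_n = T(d − a/2) = 880000 × (780 − 19.345) = 669.38 × 10⁶ N·mm.
M_n = 669.38 kN·m.

M_n ≈ 669 kN·m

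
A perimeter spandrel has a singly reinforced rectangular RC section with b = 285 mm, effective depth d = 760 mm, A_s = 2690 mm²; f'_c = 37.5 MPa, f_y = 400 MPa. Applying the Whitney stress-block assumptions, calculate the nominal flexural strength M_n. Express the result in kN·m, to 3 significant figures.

M_n ≈ 754 kN·m

T = A_s f_y = 2690 × 400 = 1076000 N = 1076 kN.
From C = T: a = T/(0.85 f'_c b) = 1076000/(0.85 × 37.5 × 285) = 118.45 mm.
M_n = T(d − a/2) = 1076 kN × (760 − 59.225) mm = 754.03 kN·m.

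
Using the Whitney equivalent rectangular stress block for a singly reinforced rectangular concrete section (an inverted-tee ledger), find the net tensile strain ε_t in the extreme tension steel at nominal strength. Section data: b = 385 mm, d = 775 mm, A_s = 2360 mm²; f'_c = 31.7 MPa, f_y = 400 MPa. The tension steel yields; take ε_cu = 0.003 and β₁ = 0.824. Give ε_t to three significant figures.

ε_t ≈ 0.0181

a = A_s f_y/(0.85 f'_c b) = 91.00 mm.
β₁ = 0.824, so c = a/β₁ = 91.00/0.824 = 110.44 mm.
From the linear strain diagram with ε_cu = 0.003: ε_t = 0.003 (d − c)/c = 0.003 × (775 − 110.44)/110.44 = 0.0181.
Since ε_t ≥ 0.005, the section is tension-controlled.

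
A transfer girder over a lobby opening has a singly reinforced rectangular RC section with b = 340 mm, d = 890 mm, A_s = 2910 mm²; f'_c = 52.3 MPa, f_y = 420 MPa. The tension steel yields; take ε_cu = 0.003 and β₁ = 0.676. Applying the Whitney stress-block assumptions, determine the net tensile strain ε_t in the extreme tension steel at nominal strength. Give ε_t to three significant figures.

a = A_s f_y/(0.85 f'_c b) = 80.86 mm.
β₁ = 0.676, so c = a/β₁ = 80.86/0.676 = 119.62 mm.
From the linear strain diagram with ε_cu = 0.003: ε_t = 0.003 (d − c)/c = 0.003 × (890 − 119.62)/119.62 = 0.0193.
Since ε_t ≥ 0.005, the section is tension-controlled.

ε_t ≈ 0.0193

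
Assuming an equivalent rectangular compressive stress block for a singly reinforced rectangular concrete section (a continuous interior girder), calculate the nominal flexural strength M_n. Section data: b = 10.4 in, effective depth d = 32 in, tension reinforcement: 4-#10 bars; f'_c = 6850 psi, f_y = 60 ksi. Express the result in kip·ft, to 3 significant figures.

M_n ≈ 749 kip·ft

A_s = 4 × 1.27 = 5.08 in².
T = A_s f_y = 5.08 × 60 = 304.8 kips.
a = T/(0.85 f'_c b) = 304.8/(0.85 × 6.85 × 10.4) = 5.034 in.
M_n = T(d − a/2) = 304.8 × (32 − 2.517) = 8986.4 kip·in = 8986.4/12 = 748.87 kip·ft.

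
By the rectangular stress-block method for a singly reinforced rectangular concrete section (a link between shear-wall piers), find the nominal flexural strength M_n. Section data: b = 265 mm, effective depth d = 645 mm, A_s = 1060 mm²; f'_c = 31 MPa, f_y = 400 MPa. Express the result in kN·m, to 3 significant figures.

T = A_s f_y = 1060 × 400 = 424000 N = 424 kN.
From C = T: a = T/(0.85 f'_c b) = 424000/(0.85 × 31 × 265) = 60.72 mm.
M_n = T(d − a/2) = 424 kN × (645 − 30.36) mm = 260.61 kN·m.

M_n ≈ 261 kN·m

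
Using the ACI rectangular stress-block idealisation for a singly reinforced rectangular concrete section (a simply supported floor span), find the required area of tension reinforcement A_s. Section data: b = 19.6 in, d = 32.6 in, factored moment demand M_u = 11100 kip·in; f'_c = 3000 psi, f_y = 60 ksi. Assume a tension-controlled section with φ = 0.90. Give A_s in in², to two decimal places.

M_n = M_u/φ = 11100/0.90 = 12333.3 kip·in.
From M_n = 0.85 f'_c a b (d − a/2):
a = d − √(d² − 2M_n/(0.85 f'_c b)) = 32.6 − √(32.6² − 2 × 12333.3/(0.85 × 3 × 19.6)) = 8.741 in.
A_s = 0.85 f'_c a b / f_y = 0.85 × 3 × 8.741 × 19.6 / 60 = 7.281 in².

A_s ≈ 7.28 in²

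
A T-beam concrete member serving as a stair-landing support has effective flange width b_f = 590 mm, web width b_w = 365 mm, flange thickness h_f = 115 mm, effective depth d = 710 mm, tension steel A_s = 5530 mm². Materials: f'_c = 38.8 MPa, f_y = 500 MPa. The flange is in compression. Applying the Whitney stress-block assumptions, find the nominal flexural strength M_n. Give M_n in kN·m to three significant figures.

M_n ≈ 1760 kN·m

Tension: T = A_s f_y = 5530 × 500 = 2765000 N.
Try a within the flange: a = T/(0.85 f'_c b_f) = 2765000/(0.85 × 38.8 × 590) = 142.10 mm.
a = 142.10 > h_f = 115 mm: the block extends into the web. Split into flange-overhang and web parts.
C_f = 0.85 f'_c (b_f − b_w) h_f = 0.85 × 38.8 × (590 − 365) × 115 = 853358 N.
Remaining web compression depth: a_w = (T − C_f)/(0.85 f'_c b_w) = (2765000 − 853358)/(0.85 × 38.8 × 365) = 158.80 mm.
M_n = C_f(d − h_f/2) + (T − C_f)(d − a_w/2) = 853358 × (710 − 57.5) + 1911642 × (710 − 79.4) = 556.82 + 1205.48 = 1762.30 × 10⁶ N·mm.
M_n = 1762.30 kN·m.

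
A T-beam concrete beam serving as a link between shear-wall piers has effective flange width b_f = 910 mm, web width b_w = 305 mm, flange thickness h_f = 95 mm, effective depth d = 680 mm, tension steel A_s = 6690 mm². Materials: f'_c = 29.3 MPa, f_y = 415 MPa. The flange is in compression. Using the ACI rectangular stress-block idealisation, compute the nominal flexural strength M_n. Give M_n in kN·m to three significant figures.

M_n ≈ 1700 kN·m

Tension: T = A_s f_y = 6690 × 415 = 2776350 N.
Try a within the flange: a = T/(0.85 f'_c b_f) = 2776350/(0.85 × 29.3 × 910) = 122.50 mm.
a = 122.50 > h_f = 95 mm: the block extends into the web. Split into flange-overhang and web parts.
C_f = 0.85 f'_c (b_f − b_w) h_f = 0.85 × 29.3 × (910 − 305) × 95 = 1431415 N.
Remaining web compression depth: a_w = (T − C_f)/(0.85 f'_c b_w) = (2776350 − 1431415)/(0.85 × 29.3 × 305) = 177.06 mm.
M_n = C_f(d − h_f/2) + (T − C_f)(d − a_w/2) = 1431415 × (680 − 47.5) + 1344935 × (680 − 88.53) = 905.37 + 795.49 = 1700.86 × 10⁶ N·mm.
M_n = 1700.86 kN·m.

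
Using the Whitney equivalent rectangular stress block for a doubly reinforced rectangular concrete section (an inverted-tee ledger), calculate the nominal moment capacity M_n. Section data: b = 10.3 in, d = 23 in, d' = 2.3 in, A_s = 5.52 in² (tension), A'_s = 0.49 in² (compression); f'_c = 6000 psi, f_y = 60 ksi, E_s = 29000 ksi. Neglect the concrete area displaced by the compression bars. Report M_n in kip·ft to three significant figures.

Assume both steels yield.
a = (A_s − A'_s) f_y/(0.85 f'_c b) = (5.52 − 0.49) × 60/(0.85 × 6 × 10.3) = 5.745 in.
c = a/β₁ = 5.745/0.75 = 7.660 in; ε'_s = 0.003(c − d')/c = 0.0021 ≥ ε_y = 0.0021, so the compression steel yields.
M_n = (A_s − A'_s) f_y (d − a/2) + A'_s f_y (d − d') = 301.8 × (23 − 2.8725) + 29.4 × (23 − 2.3) = 6074.5 + 608.6 = 6683.1 kip·in = 6683.1/12 = 556.93 kip·ft.

M_n ≈ 557 kip·ft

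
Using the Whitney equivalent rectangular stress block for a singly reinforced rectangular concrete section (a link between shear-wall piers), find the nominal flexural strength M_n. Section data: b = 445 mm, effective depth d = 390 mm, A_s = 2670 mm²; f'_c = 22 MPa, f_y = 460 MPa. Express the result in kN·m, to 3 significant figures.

M_n ≈ 388 kN·m

T = A_s f_y = 2670 × 460 = 1228200 N = 1228.2 kN.
From C = T: a = T/(0.85 f'_c b) = 1228200/(0.85 × 22 × 445) = 147.59 mm.
M_n = T(d − a/2) = 1228.2 kN × (390 − 73.795) mm = 388.36 kN·m.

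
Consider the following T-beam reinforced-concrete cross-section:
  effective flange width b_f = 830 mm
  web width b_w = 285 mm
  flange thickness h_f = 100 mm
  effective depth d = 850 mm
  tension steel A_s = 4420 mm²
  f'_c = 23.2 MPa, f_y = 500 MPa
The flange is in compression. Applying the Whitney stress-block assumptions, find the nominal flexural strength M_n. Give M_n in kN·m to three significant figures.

Tension: T = A_s f_y = 4420 × 500 = 2210000 N.
Try a within the flange: a = T/(0.85 f'_c b_f) = 2210000/(0.85 × 23.2 × 830) = 135.02 mm.
a = 135.02 > h_f = 100 mm: the block extends into the web. Split into flange-overhang and web parts.
C_f = 0.85 f'_c (b_f − b_w) h_f = 0.85 × 23.2 × (830 − 285) × 100 = 1074740 N.
Remaining web compression depth: a_w = (T − C_f)/(0.85 f'_c b_w) = (2210000 − 1074740)/(0.85 × 23.2 × 285) = 202.00 mm.
M_n = C_f(d − h_f/2) + (T − C_f)(d − a_w/2) = 1074740 × (850 − 50) + 1135260 × (850 − 101) = 859.79 + 850.31 = 1710.10 × 10⁶ N·mm.
M_n = 1710.10 kN·m.

M_n ≈ 1710 kN·m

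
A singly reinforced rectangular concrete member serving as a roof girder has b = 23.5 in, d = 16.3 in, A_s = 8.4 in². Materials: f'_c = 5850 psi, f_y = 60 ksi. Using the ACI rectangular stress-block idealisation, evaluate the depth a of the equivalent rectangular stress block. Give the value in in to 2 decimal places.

T = A_s f_y = 8.4 × 60 = 504 kips.
a = T/(0.85 f'_c b) = 504/(0.85 × 5.85 × 23.5) = 4.31 in.

a ≈ 4.31 in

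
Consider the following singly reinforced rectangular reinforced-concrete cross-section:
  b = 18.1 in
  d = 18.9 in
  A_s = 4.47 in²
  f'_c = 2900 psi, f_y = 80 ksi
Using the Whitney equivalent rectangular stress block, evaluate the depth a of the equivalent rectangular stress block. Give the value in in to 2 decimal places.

T = A_s f_y = 4.47 × 80 = 357.6 kips.
a = T/(0.85 f'_c b) = 357.6/(0.85 × 2.9 × 18.1) = 8.01 in.

a ≈ 8.01 in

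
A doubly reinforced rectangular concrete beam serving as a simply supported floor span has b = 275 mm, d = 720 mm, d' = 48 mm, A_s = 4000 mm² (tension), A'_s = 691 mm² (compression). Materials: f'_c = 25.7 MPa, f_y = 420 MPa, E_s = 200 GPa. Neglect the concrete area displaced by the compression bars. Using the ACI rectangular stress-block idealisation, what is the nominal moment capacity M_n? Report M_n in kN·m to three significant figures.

M_n ≈ 1030 kN·m

Assume both tension and compression steel yield.
Net tension couple steel: A_s − A'_s = 3309 mm².
a = (A_s − A'_s) f_y / (0.85 f'_c b) = 1389780/(0.85 × 25.7 × 275) = 231.35 mm.
c = a/β₁ = 231.35/0.85 = 272.18 mm; ε'_s = 0.003(c − d')/c = 0.0025 ≥ f_y/E_s = 0.0021, so compression steel does yield.
M_n = (A_s − A'_s) f_y (d − a/2) + A'_s f_y (d − d') = [1389780 × (720 − 115.675) + 290220 × (720 − 48)] × 10⁻⁶ = 839.88 + 195.03 = 1034.91 kN·m.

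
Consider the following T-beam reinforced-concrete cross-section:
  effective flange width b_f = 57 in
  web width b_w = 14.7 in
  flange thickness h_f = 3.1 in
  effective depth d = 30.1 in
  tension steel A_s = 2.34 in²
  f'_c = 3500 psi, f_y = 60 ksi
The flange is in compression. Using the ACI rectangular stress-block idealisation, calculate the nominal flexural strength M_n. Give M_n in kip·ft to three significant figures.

Tension: T = A_s f_y = 2.34 × 60 = 140.4 kips.
Try a within the flange: a = T/(0.85 f'_c b_f) = 140.4/(0.85 × 3.5 × 57) = 0.828 in.
Since a = 0.828 ≤ h_f = 3.1 in, the stress block lies entirely in the flange; analyse as a rectangular beam of width b_f.
M_n = T(d − a/2) = 140.4 × (30.1 − 0.414) = 4167.9 kip·in.
M_n = 4167.9/12 = 347.33 kip·ft.

M_n ≈ 347 kip·ft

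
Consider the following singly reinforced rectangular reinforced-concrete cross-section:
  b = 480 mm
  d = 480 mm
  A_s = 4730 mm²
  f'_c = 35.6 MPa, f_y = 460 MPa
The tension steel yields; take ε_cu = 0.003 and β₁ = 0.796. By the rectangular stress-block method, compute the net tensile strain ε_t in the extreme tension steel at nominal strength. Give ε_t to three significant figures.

a = A_s f_y/(0.85 f'_c b) = 149.80 mm.
β₁ = 0.796, so c = a/β₁ = 149.80/0.796 = 188.19 mm.
From the linear strain diagram with ε_cu = 0.003: ε_t = 0.003 (d − c)/c = 0.003 × (480 − 188.19)/188.19 = 0.00465.
ε_t is between 0.004 and 0.005 — transition zone.

ε_t ≈ 0.00465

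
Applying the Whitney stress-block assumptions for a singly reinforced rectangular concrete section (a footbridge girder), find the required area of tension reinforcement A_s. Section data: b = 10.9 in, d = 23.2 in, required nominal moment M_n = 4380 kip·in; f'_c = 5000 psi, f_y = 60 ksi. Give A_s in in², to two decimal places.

A_s ≈ 3.49 in²

From M_n = 0.85 f'_c a b (d − a/2):
a = d − √(d² − 2M_n/(0.85 f'_c b)) = 23.2 − √(23.2² − 2 × 4380/(0.85 × 5 × 10.9)) = 4.515 in.
A_s = 0.85 f'_c a b / f_y = 0.85 × 5 × 4.515 × 10.9 / 60 = 3.486 in².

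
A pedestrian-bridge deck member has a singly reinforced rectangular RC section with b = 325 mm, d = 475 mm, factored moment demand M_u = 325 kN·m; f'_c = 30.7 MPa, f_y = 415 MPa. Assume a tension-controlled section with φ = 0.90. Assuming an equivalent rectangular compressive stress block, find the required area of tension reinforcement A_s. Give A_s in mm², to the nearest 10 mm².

A_s ≈ 2050 mm²

M_n = M_u/φ = 325/0.90 = 361.111 kN·m.
With M_n = 0.85 f'_c a b (d − a/2), solve the quadratic for a:
a = d − √(d² − 2M_n/(0.85 f'_c b)) = 475 − √(475² − 2 × 361.111×10⁶/(0.85 × 30.7 × 325)) = 100.21 mm.
A_s = 0.85 f'_c a b / f_y = 0.85 × 30.7 × 100.21 × 325 / 415 = 2047.9 mm².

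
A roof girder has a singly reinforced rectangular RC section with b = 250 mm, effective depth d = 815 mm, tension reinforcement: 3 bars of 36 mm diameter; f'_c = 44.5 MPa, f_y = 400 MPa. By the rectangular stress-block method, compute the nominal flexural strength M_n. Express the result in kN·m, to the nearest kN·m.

M_n ≈ 917 kN·m

A_s = 3 × 1018 = 3054 mm².
T = A_s f_y = 3054 × 400 = 1221600 N = 1221.6 kN.
From C = T: a = T/(0.85 f'_c b) = 1221600/(0.85 × 44.5 × 250) = 129.18 mm.
M_n = T(d − a/2) = 1221.6 kN × (815 − 64.59) mm = 916.70 kN·m.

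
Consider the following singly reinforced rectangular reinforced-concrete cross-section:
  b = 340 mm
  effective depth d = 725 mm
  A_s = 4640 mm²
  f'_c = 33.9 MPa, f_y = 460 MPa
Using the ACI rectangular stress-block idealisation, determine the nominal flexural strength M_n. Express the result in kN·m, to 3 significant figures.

T = A_s f_y = 4640 × 460 = 2134400 N = 2134.4 kN.
From C = T: a = T/(0.85 f'_c b) = 2134400/(0.85 × 33.9 × 340) = 217.86 mm.
M_n = T(d − a/2) = 2134.4 kN × (725 − 108.93) mm = 1314.94 kN·m.

M_n ≈ 1310 kN·m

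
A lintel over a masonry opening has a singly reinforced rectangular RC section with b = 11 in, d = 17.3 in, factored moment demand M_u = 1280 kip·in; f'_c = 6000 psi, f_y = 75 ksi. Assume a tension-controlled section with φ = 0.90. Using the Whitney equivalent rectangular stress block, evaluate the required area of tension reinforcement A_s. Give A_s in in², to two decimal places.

A_s ≈ 1.15 in²

M_n = M_u/φ = 1280/0.90 = 1422.22 kip·in.
From M_n = 0.85 f'_c a b (d − a/2):
a = d − √(d² − 2M_n/(0.85 f'_c b)) = 17.3 − √(17.3² − 2 × 1422.22/(0.85 × 6 × 11)) = 1.533 in.
A_s = 0.85 f'_c a b / f_y = 0.85 × 6 × 1.533 × 11 / 75 = 1.147 in².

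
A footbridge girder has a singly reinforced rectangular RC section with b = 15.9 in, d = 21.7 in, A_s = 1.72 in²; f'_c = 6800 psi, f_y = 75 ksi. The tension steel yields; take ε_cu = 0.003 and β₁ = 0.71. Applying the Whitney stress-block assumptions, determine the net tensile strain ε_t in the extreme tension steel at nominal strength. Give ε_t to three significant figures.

ε_t ≈ 0.0299

a = A_s f_y/(0.85 f'_c b) = 1.404 in.
β₁ = 0.71, so c = a/β₁ = 1.404/0.71 = 1.977 in.
From the linear strain diagram with ε_cu = 0.003: ε_t = 0.003 (d − c)/c = 0.003 × (21.7 − 1.977)/1.977 = 0.0299.
Since ε_t ≥ 0.005, the section is tension-controlled.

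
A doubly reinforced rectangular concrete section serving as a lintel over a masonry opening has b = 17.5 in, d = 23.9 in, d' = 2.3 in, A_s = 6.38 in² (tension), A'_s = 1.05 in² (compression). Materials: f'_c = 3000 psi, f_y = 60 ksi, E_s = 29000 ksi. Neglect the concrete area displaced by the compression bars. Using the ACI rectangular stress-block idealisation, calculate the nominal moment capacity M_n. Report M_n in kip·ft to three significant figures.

M_n ≈ 655 kip·ft

Assume both steels yield.
a = (A_s − A'_s) f_y/(0.85 f'_c b) = (6.38 − 1.05) × 60/(0.85 × 3 × 17.5) = 7.166 in.
c = a/β₁ = 7.166/0.85 = 8.431 in; ε'_s = 0.003(c − d')/c = 0.0022 ≥ ε_y = 0.0021, so the compression steel yields.
M_n = (A_s − A'_s) f_y (d − a/2) + A'_s f_y (d − d') = 319.8 × (23.9 − 3.583) + 63 × (23.9 − 2.3) = 6497.4 + 1360.8 = 7858.2 kip·in = 7858.2/12 = 654.85 kip·ft.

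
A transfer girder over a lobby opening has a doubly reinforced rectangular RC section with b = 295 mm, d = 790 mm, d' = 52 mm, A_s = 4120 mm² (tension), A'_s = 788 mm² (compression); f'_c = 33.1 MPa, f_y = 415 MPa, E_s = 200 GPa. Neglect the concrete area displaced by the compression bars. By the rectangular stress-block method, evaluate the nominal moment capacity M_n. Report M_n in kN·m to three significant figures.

Assume both tension and compression steel yield.
Net tension couple steel: A_s − A'_s = 3332 mm².
a = (A_s − A'_s) f_y / (0.85 f'_c b) = 1382780/(0.85 × 33.1 × 295) = 166.60 mm.
c = a/β₁ = 166.60/0.814 = 204.67 mm; ε'_s = 0.003(c − d')/c = 0.0022 ≥ f_y/E_s = 0.0021, so compression steel does yield.
M_n = (A_s − A'_s) f_y (d − a/2) + A'_s f_y (d − d') = [1382780 × (790 − 83.3) + 327020 × (790 − 52)] × 10⁻⁶ = 977.21 + 241.34 = 1218.55 kN·m.

M_n ≈ 1220 kN·m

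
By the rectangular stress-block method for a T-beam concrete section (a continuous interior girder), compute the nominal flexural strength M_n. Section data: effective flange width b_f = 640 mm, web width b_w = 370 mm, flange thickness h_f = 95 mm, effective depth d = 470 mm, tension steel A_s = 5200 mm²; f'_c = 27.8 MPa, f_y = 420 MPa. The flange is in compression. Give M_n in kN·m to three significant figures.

Tension: T = A_s f_y = 5200 × 420 = 2184000 N.
Try a within the flange: a = T/(0.85 f'_c b_f) = 2184000/(0.85 × 27.8 × 640) = 144.41 mm.
a = 144.41 > h_f = 95 mm: the block extends into the web. Split into flange-overhang and web parts.
C_f = 0.85 f'_c (b_f − b_w) h_f = 0.85 × 27.8 × (640 − 370) × 95 = 606110 N.
Remaining web compression depth: a_w = (T − C_f)/(0.85 f'_c b_w) = (2184000 − 606110)/(0.85 × 27.8 × 370) = 180.47 mm.
M_n = C_f(d − h_f/2) + (T − C_f)(d − a_w/2) = 606110 × (470 − 47.5) + 1577890 × (470 − 90.235) = 256.08 + 599.23 = 855.31 × 10⁶ N·mm.
M_n = 855.31 kN·m.

M_n ≈ 855 kN·m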